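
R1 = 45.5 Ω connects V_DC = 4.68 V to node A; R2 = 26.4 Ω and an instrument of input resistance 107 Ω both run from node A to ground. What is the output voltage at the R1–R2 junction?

First combine the lower leg with the load: R2 ‖ R_L = 21.18 Ω.
Now apply the divider: V_out = 4.68 × 0.3176 = 1.486 V.

V_out ≈ 1.49 V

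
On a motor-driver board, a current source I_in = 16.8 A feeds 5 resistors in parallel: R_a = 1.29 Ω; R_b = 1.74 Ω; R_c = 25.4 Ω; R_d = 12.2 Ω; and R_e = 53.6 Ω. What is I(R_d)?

I ≈ 0.924 A

Total conductance ΣG = 1/1.29 + 1/1.74 + 1/25.4 + 1/12.2 + 1/53.6 = 1.490 (units of 1/Ω).
Current divider: I(R_d) = I_in · G_k/ΣG = 16.8 × (0.08197/1.490) = 16.8 × 0.05502 = 0.9243 A.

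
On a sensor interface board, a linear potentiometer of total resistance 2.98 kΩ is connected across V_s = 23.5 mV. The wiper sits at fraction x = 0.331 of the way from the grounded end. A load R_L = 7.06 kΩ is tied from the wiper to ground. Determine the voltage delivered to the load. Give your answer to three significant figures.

V_out ≈ 7.11 mV

Split the track: R_lower = x·R_p = 0.9864 kΩ, R_upper = (1−x)·R_p = 1.994 kΩ.
R_L loads the lower segment: effective lower R = 0.8655 kΩ.
Loaded-divider output: V_out = 23.5 × 0.3027 = 7.114 mV.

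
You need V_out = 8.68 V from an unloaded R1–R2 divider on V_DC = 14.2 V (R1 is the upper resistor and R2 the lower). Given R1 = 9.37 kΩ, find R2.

R2 ≈ 14.7 kΩ

Required fraction k = V_out/V_DC = 0.6113.
Rearranging, R2 = R1·k/(1−k) = 9.37 × 1.572 = 14.73 kΩ.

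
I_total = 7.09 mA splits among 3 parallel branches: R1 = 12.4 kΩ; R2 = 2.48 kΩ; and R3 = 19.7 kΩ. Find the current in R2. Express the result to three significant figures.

I ≈ 5.35 mA

Conductances: ΣG = 1/12.4 + 1/2.48 + 1/19.7 = 0.5346 (1/kΩ).
By the current-divider rule, I = I_total · G_k/ΣG = 7.09 × 0.7542 = 5.347 mA.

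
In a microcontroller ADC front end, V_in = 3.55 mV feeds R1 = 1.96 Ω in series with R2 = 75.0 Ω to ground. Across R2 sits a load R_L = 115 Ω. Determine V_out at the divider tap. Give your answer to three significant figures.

V_out ≈ 3.40 mV

The load sits in parallel with R2, giving an effective lower resistance R2' = R2·R_L/(R2+R_L) = 45.39 Ω.
Then V_out = V_in · R2'/(R1 + R2') = 3.55 × 45.39/47.35 = 3.403 mV.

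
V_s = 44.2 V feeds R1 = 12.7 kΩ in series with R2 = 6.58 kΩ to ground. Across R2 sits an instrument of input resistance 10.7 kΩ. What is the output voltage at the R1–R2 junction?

The load sits in parallel with R2, giving an effective lower resistance R2' = R2·R_L/(R2+R_L) = 4.074 kΩ.
Now apply the divider: V_out = 44.2 × 0.2429 = 10.74 V.

V_out ≈ 10.7 V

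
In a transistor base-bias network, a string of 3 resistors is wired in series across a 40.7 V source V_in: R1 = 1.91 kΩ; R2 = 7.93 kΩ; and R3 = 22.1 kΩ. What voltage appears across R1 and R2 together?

Series total: ΣR = 1.91 + 7.93 + 22.1 = 31.94 kΩ.
R_{R1..R2} = 1.91 + 7.93 = 9.840 kΩ.
Voltage divider: V = V_in · (9.840 / 31.94) = 40.7 × 0.3081 = 12.54 V.

V ≈ 12.5 V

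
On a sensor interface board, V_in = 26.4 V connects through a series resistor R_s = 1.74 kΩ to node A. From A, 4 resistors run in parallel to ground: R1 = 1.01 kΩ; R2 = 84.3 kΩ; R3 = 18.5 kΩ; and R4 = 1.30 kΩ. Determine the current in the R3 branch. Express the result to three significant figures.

I ≈ 0.342 mA

Combine the parallel branches: R_p = (1/1.01 + 1/84.3 + 1/18.5 + 1/1.30)⁻¹ = 0.5479 kΩ.
Node voltage V_A = V_in · R_p/(R_s + R_p) = 26.4 × 0.2395 = 6.322 V.
Branch current I = V_A/R3 = 6.322/18.5 = 0.3417 mA.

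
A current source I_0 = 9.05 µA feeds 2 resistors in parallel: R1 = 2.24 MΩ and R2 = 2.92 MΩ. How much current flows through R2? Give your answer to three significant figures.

I ≈ 3.93 µA

Two-branch current divider: I_k = I_0 · R_other/(R_1 + R_2).
I(R2) = 9.05 × 2.24/(2.24 + 2.92) = 9.05 × 0.4341 = 3.929 µA.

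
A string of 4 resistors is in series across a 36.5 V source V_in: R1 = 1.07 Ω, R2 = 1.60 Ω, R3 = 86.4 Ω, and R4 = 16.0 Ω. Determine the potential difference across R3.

Total series resistance ΣR = 1.07 + 1.60 + 86.4 + 16.0 = 105.1 Ω.
Voltage divider: V = V_in · (86.40 / 105.1) = 36.5 × 0.8223 = 30.01 V.

V ≈ 30.0 V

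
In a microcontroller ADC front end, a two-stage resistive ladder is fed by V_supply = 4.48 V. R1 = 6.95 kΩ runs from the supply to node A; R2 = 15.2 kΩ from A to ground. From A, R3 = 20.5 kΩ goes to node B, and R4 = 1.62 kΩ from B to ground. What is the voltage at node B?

The second stage (R3 + R4 = 22.12 kΩ) loads node A in parallel with R2.
Effective lower resistance at A: R2 ‖ 22.12 = 9.009 kΩ.
V_A = 4.48 × 9.009/(6.95 + 9.009) = 2.529 V.
Stage 2 is unloaded, so V_B = V_A · R4/(R3+R4) = 2.529 × 1.62/22.12 = 0.1852 V.

V_B ≈ 0.185 V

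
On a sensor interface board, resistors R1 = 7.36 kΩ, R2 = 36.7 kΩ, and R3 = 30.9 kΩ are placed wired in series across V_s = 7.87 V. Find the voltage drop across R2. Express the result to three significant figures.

V ≈ 3.85 V

Total series resistance ΣR = 7.36 + 36.7 + 30.9 = 74.96 kΩ.
Voltage divider: V = V_s · (36.70 / 74.96) = 7.87 × 0.4896 = 3.853 V.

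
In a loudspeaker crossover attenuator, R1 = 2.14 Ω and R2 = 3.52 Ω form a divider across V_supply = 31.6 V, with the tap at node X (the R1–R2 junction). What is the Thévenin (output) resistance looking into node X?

With V_supply suppressed (replaced by a short), R_th = R1 ‖ R2 = (2.140 × 3.52)/(2.140 + 3.52) = 1.331 Ω.

R_th ≈ 1.33 Ω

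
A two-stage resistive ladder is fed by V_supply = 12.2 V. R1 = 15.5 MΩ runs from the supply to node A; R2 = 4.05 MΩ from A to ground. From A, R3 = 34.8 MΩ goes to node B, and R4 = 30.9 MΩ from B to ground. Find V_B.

Looking into the second stage from A: R3 + R4 = 65.70 MΩ appears in parallel with R2.
R2 ‖ (R3+R4) = 3.815 MΩ.
V_A = 12.2 × 3.815/(15.5 + 3.815) = 2.410 V.
Stage 2 is unloaded, so V_B = V_A · R4/(R3+R4) = 2.410 × 30.9/65.70 = 1.133 V.

V_B ≈ 1.13 V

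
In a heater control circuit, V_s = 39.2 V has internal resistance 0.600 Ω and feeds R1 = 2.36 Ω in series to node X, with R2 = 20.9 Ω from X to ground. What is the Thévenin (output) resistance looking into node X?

R1' = 0.600 + 2.36 = 2.960 Ω (source resistance + R1).
Looking into X with the source shorted: R_th = R1'·R2/(R1'+R2) = 2.960 × 20.9/23.86 = 2.593 Ω.

R_th ≈ 2.59 Ω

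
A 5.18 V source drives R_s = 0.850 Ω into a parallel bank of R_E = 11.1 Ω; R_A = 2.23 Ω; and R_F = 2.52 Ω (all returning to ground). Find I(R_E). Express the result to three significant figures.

I ≈ 0.260 A

Parallel bank: R_p = 1/(1/11.1 + 1/2.23 + 1/2.52) = 1.069 Ω.
V_A by voltage divider: V_A = 5.18 × 1.069/(0.850 + 1.069) = 2.886 V.
Branch current I = V_A/R_E = 2.886/11.1 = 0.2600 A.
(Check via current divider: I_total = 2.699 A; share G_k/ΣG = 0.09632 → same result.)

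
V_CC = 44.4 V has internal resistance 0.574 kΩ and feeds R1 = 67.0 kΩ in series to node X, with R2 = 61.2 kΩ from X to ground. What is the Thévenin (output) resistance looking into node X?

R1' = 0.574 + 67.0 = 67.57 kΩ (source resistance + R1).
Zeroing V_CC shorts the top of R1' to ground, so R_th = R1' ‖ R2 = 32.11 kΩ.

R_th ≈ 32.1 kΩ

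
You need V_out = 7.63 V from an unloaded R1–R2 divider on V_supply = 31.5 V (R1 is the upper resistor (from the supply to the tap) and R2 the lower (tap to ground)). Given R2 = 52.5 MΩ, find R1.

The divider ratio is R2/(R1+R2) = 7.63/31.5 = 0.2422.
Rearranging, R1 = R2·(1−k)/k = 52.5 × 3.128 = 164.2 MΩ.

R1 ≈ 164 MΩ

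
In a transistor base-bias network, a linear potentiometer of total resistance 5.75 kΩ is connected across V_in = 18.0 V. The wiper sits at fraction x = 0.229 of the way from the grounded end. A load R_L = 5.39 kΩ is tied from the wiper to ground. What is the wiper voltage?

V_out ≈ 3.47 V

Split the track: R_lower = x·R_p = 1.317 kΩ, R_upper = (1−x)·R_p = 4.433 kΩ.
Lower segment in parallel with the load: 1.317 ‖ 5.39 = 1.058 kΩ.
Loaded-divider output: V_out = 18.0 × 0.1927 = 3.469 V.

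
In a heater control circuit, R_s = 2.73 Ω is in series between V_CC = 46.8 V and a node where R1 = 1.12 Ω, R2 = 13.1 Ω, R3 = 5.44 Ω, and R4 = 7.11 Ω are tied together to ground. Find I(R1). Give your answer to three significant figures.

I ≈ 9.22 A

Combine the parallel branches: R_p = (1/1.12 + 1/13.1 + 1/5.44 + 1/7.11)⁻¹ = 0.7730 Ω.
Node voltage V_A = V_CC · R_p/(R_s + R_p) = 46.8 × 0.2207 = 10.33 V.
Branch current I = V_A/R1 = 10.33/1.12 = 9.221 A.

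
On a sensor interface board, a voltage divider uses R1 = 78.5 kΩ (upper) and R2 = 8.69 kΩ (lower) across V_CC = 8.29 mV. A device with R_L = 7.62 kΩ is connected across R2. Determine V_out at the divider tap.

The load sits in parallel with R2, giving an effective lower resistance R2' = R2·R_L/(R2+R_L) = 4.060 kΩ.
Then V_out = V_CC · R2'/(R1 + R2') = 8.29 × 4.060/82.56 = 0.4077 mV.
(Unloaded it would be 0.826 mV; the load pulls it down.)

V_out ≈ 0.408 mV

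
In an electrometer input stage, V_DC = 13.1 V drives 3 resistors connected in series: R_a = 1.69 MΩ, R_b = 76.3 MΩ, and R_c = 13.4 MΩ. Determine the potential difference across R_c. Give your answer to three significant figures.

Series total: ΣR = 1.69 + 76.3 + 13.4 = 91.39 MΩ.
Voltage divider: V = V_DC · (13.40 / 91.39) = 13.1 × 0.1466 = 1.921 V.

V ≈ 1.92 V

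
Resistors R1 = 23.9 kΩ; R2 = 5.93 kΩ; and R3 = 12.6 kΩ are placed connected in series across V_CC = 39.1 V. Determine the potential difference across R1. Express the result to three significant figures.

V ≈ 22.0 V

ΣR = 23.9 + 5.93 + 12.6 = 42.43 kΩ.
V = V_CC · R/ΣR = 39.1 × 0.5633 = 22.02 V.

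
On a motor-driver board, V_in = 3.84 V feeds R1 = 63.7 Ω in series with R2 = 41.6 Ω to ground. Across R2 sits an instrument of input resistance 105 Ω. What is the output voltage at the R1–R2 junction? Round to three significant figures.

R2 ‖ R_L = (41.6 × 105)/(41.6 + 105) = 29.80 Ω.
Then V_out = V_in · R2'/(R1 + R2') = 3.84 × 29.80/93.50 = 1.224 V.

V_out ≈ 1.22 V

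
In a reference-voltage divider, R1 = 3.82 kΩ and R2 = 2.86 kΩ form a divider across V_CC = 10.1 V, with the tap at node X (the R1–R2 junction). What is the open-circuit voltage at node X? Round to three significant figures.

V_th ≈ 4.32 V

Open-circuit (no load on X): V_th = V_CC · R2/(R1 + R2) = 10.1 × 2.86/(3.820 + 2.86) = 4.324 V.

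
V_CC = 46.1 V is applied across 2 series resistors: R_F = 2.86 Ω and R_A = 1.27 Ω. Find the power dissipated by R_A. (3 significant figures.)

P ≈ 158 W

Series current I = V_CC/ΣR = 46.1/4.130 = 11.16 A.
V(R_A) = I·R = 14.18 V; P = V·I = 14.18 × 11.16 = 158.2 W.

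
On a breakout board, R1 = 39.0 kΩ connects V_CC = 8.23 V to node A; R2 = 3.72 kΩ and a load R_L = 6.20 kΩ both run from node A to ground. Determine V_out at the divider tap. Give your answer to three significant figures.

First combine the lower leg with the load: R2 ‖ R_L = 2.325 kΩ.
Voltage divider with the loaded lower leg: V_out = 8.23 × 2.325/(39.0 + 2.325) = 8.23 × 0.05626 = 0.4630 V.

V_out ≈ 0.463 V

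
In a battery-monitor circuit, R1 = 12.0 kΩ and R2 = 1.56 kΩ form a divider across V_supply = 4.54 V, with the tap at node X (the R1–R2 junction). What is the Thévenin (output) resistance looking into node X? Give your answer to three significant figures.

R_th ≈ 1.38 kΩ

With V_supply suppressed (replaced by a short), R_th = R1 ‖ R2 = (12.00 × 1.56)/(12.00 + 1.56) = 1.381 kΩ.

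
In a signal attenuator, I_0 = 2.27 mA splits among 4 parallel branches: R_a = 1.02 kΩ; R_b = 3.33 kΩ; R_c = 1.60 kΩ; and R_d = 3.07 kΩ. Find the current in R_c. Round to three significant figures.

Total conductance ΣG = 1/1.02 + 1/3.33 + 1/1.60 + 1/3.07 = 2.231 (units of 1/kΩ).
R_c takes the fraction G_k/ΣG = 0.6250/2.231 = 0.2801, so I = 2.27 × 0.2801 = 0.6358 mA.

I ≈ 0.636 mA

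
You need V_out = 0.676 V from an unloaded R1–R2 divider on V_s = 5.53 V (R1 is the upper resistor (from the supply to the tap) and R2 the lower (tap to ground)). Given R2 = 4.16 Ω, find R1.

R1 ≈ 29.9 Ω

V_out/V_s = R2/(R1+R2) = 0.1222.
R1 = R2·(1/k − 1) = 4.16 × 7.180 = 29.87 Ω.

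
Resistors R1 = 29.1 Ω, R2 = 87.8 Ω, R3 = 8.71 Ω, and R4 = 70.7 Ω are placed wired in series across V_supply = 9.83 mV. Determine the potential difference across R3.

Total series resistance ΣR = 29.1 + 87.8 + 8.71 + 70.7 = 196.3 Ω.
V = V_supply · R/ΣR = 9.83 × 0.04437 = 0.4361 mV.

V ≈ 0.436 mV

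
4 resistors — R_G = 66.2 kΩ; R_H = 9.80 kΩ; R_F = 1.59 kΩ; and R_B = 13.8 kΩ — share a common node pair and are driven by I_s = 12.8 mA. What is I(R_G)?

ΣG = 1/66.2 + 1/9.80 + 1/1.59 + 1/13.8 = 0.8185.
By the current-divider rule, I = I_s · G_k/ΣG = 12.8 × 0.01845 = 0.2362 mA.

I ≈ 0.236 mA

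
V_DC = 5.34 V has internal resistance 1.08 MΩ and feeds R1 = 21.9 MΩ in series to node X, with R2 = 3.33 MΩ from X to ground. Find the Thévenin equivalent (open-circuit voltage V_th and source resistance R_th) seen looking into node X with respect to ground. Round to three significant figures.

R1' = 1.08 + 21.9 = 22.98 MΩ (source resistance + R1).
With X open, the divider is unloaded: V_th = 5.34 × 3.33/26.31 = 0.6759 V.
Zeroing V_DC shorts the top of R1' to ground, so R_th = R1' ‖ R2 = 2.909 MΩ.

V_th ≈ 0.676 V, R_th ≈ 2.91 MΩ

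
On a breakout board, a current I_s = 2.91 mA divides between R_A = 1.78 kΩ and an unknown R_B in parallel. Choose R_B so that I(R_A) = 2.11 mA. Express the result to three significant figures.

R_B ≈ 4.69 kΩ

Two-branch current divider: I_A = I_s · R_B/(R_A + R_B).
2.11/2.91 = R_B/(R_A + R_B) → R_B = R_A · (0.7251)/(1 − 0.7251) = 1.78 × 2.637 = 4.695 kΩ.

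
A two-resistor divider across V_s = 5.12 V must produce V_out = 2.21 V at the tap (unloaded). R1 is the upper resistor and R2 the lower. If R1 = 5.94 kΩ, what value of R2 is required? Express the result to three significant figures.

The divider ratio is R2/(R1+R2) = 2.21/5.12 = 0.4316.
R2 = R1 · 0.4316/(1 − 0.4316) = 4.511 kΩ.

R2 ≈ 4.51 kΩ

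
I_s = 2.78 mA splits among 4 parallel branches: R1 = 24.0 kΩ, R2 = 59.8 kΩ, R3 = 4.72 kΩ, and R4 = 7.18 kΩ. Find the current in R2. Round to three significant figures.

I ≈ 0.114 mA

Total conductance ΣG = 1/24.0 + 1/59.8 + 1/4.72 + 1/7.18 = 0.4095 (units of 1/kΩ).
Current divider: I(R2) = I_s · G_k/ΣG = 2.78 × (0.01672/0.4095) = 2.78 × 0.04083 = 0.1135 mA.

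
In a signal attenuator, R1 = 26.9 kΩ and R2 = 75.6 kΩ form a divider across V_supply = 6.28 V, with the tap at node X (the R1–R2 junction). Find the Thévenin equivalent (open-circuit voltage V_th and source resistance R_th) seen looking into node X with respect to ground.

V_th ≈ 4.63 V, R_th ≈ 19.8 kΩ

Open-circuit (no load on X): V_th = V_supply · R2/(R1 + R2) = 6.28 × 75.6/(26.90 + 75.6) = 4.632 V.
With V_supply suppressed (replaced by a short), R_th = R1 ‖ R2 = (26.90 × 75.6)/(26.90 + 75.6) = 19.84 kΩ.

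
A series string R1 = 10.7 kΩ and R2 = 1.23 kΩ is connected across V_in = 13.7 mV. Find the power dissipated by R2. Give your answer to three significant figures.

P ≈ 1.62 nW

ΣR = 11.93 kΩ → I = 13.7/11.93 = 1.148 µA.
V(R2) = I·R = 1.412 mV; P = V·I = 1.412 × 1.148 = 1.622 nW.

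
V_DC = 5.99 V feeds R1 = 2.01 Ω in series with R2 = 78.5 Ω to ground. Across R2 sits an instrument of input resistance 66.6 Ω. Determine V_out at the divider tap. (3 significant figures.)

V_out ≈ 5.67 V

First combine the lower leg with the load: R2 ‖ R_L = 36.03 Ω.
Now apply the divider: V_out = 5.99 × 0.9472 = 5.674 V.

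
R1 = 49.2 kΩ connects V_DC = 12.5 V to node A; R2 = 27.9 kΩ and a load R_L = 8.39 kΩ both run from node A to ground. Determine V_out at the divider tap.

First combine the lower leg with the load: R2 ‖ R_L = 6.450 kΩ.
Voltage divider with the loaded lower leg: V_out = 12.5 × 6.450/(49.2 + 6.450) = 12.5 × 0.1159 = 1.449 V.
(Unloaded it would be 4.52 V; the load pulls it down.)

V_out ≈ 1.45 V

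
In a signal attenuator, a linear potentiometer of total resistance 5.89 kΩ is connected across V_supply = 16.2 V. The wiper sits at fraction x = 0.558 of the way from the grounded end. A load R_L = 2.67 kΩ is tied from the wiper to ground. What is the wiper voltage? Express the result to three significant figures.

V_out ≈ 5.85 V

The pot divides into 2.603 kΩ above the wiper and 3.287 kΩ below.
(x·R_p) ‖ R_L = 1.473 kΩ.
Then V_out = V_supply · 1.473/(2.603 + 1.473) = 5.854 V.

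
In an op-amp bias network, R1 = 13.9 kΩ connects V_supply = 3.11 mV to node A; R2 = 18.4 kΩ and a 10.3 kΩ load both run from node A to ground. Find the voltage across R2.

V_out ≈ 1.00 mV

First combine the lower leg with the load: R2 ‖ R_L = 6.603 kΩ.
Now apply the divider: V_out = 3.11 × 0.3221 = 1.002 mV.
(Unloaded it would be 1.77 mV; the load pulls it down.)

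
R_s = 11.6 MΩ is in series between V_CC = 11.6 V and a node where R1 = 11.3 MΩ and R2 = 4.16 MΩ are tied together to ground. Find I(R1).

Parallel bank: R_p = 1/(1/11.3 + 1/4.16) = 3.041 MΩ.
V_A = 11.6 × 3.041/14.64 = 2.409 V.
Branch current I = V_A/R1 = 2.409/11.3 = 0.2132 µA.
(Check via current divider: I_total = 0.7923 µA; share G_k/ΣG = 0.2691 → same result.)

I ≈ 0.213 µA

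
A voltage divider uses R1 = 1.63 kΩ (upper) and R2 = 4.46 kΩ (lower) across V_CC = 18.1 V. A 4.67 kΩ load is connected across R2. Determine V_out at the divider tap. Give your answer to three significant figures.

R2 ‖ R_L = (4.46 × 4.67)/(4.46 + 4.67) = 2.281 kΩ.
Now apply the divider: V_out = 18.1 × 0.5833 = 10.56 V.
(Unloaded it would be 13.3 V; the load pulls it down.)

V_out ≈ 10.6 V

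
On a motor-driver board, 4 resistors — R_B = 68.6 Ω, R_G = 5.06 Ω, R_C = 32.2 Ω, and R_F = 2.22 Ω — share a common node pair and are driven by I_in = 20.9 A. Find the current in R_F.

I ≈ 13.6 A

Total conductance ΣG = 1/68.6 + 1/5.06 + 1/32.2 + 1/2.22 = 0.6937 (units of 1/Ω).
By the current-divider rule, I = I_in · G_k/ΣG = 20.9 × 0.6493 = 13.57 A.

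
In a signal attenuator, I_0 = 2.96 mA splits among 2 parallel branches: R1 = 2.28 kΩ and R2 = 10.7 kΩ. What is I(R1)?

With just two branches, the current splits inversely with resistance.
I(R1) = 2.96 × 10.7/(2.28 + 10.7) = 2.96 × 0.8243 = 2.440 mA.

I ≈ 2.44 mA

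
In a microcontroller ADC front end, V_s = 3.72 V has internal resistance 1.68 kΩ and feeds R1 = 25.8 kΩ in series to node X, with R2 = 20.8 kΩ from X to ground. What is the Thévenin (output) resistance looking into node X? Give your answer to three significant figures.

R1' = 1.68 + 25.8 = 27.48 kΩ (source resistance + R1).
Looking into X with the source shorted: R_th = R1'·R2/(R1'+R2) = 27.48 × 20.8/48.28 = 11.84 kΩ.

R_th ≈ 11.8 kΩ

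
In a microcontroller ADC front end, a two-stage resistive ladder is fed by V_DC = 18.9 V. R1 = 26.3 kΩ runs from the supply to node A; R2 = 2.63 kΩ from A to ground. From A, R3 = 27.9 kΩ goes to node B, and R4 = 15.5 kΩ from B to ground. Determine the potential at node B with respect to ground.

The second stage (R3 + R4 = 43.40 kΩ) loads node A in parallel with R2.
R2 ‖ (R3+R4) = 2.480 kΩ.
So V_A = 18.9 × 0.08616 = 1.628 V.
Stage 2 is unloaded, so V_B = V_A · R4/(R3+R4) = 1.628 × 15.5/43.40 = 0.5816 V.

V_B ≈ 0.582 V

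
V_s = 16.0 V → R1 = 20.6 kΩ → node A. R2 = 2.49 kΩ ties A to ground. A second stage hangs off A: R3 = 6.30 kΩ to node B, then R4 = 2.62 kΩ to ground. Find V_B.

The second stage (R3 + R4 = 8.920 kΩ) loads node A in parallel with R2.
Effective lower resistance at A: R2 ‖ 8.920 = 1.947 kΩ.
First divider: V_A = V_s · 1.947/(20.6 + 1.947) = 1.381 V.
Then the unloaded second divider: V_B = V_A × R4/(R3+R4) = 1.381 × 0.2937 = 0.4057 V.

V_B ≈ 0.406 V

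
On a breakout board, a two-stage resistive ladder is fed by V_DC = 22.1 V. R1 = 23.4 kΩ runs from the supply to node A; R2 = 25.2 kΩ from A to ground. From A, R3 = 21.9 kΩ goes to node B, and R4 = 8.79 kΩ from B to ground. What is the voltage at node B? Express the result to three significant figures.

V_B ≈ 2.35 V

Looking into the second stage from A: R3 + R4 = 30.69 kΩ appears in parallel with R2.
Effective lower resistance at A: R2 ‖ 30.69 = 13.84 kΩ.
So V_A = 22.1 × 0.3716 = 8.212 V.
Stage 2 is unloaded, so V_B = V_A · R4/(R3+R4) = 8.212 × 8.79/30.69 = 2.352 V.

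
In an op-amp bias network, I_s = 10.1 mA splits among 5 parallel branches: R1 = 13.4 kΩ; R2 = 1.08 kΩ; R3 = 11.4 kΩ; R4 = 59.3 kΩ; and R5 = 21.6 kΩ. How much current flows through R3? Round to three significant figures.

I ≈ 0.769 mA

ΣG = 1/13.4 + 1/1.08 + 1/11.4 + 1/59.3 + 1/21.6 = 1.151.
Current divider: I(R3) = I_s · G_k/ΣG = 10.1 × (0.08772/1.151) = 10.1 × 0.07618 = 0.7694 mA.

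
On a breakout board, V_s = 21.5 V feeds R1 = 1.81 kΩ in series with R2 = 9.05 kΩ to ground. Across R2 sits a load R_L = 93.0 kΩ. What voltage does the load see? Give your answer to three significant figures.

The load sits in parallel with R2, giving an effective lower resistance R2' = R2·R_L/(R2+R_L) = 8.247 kΩ.
Now apply the divider: V_out = 21.5 × 0.8200 = 17.63 V.

V_out ≈ 17.6 V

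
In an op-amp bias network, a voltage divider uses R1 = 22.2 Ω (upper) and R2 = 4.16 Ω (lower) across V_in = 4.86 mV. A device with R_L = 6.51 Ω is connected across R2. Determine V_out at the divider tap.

V_out ≈ 0.499 mV

First combine the lower leg with the load: R2 ‖ R_L = 2.538 Ω.
Voltage divider with the loaded lower leg: V_out = 4.86 × 2.538/(22.2 + 2.538) = 4.86 × 0.1026 = 0.4986 mV.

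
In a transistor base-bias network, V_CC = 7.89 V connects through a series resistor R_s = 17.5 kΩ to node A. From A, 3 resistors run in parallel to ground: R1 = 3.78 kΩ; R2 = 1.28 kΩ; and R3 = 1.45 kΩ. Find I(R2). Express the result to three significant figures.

I ≈ 0.196 mA

Combine the parallel branches: R_p = (1/3.78 + 1/1.28 + 1/1.45)⁻¹ = 0.5762 kΩ.
V_A = 7.89 × 0.5762/18.08 = 0.2515 V.
I(R2) = V_A / R2 = 0.2515/1.28 = 0.1965 mA.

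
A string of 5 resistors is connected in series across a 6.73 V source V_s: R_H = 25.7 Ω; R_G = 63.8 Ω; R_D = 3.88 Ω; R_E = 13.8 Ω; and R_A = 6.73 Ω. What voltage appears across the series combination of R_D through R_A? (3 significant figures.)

V ≈ 1.44 V

ΣR = 25.7 + 63.8 + 3.88 + 13.8 + 6.73 = 113.9 Ω.
R_{R_D..R_A} = 3.88 + 13.8 + 6.73 = 24.41 Ω.
V = V_s · R/ΣR = 6.73 × 0.2143 = 1.442 V.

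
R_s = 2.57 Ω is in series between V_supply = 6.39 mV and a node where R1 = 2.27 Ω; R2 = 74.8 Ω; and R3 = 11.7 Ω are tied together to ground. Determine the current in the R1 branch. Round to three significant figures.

I ≈ 1.18 mA

Equivalent of the parallel group: R_p = 1.854 Ω.
V_A by voltage divider: V_A = 6.39 × 1.854/(2.57 + 1.854) = 2.678 mV.
Branch current I = V_A/R1 = 2.678/2.27 = 1.180 mA.
(Equivalently: I_total = 1.444 mA, then current-divider fraction G_k/ΣG = 0.8168.)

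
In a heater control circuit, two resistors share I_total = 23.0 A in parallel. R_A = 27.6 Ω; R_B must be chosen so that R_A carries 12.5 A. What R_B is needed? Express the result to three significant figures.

The fraction through R_A equals R_B/(R_A+R_B).
12.5/23.0 = R_B/(R_A + R_B) → R_B = R_A · (0.5435)/(1 − 0.5435) = 27.6 × 1.190 = 32.86 Ω.

R_B ≈ 32.9 Ω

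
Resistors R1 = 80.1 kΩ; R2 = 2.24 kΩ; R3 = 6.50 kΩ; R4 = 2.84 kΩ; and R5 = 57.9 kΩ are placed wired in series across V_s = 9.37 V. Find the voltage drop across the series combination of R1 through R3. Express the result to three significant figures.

Total series resistance ΣR = 80.1 + 2.24 + 6.50 + 2.84 + 57.9 = 149.6 kΩ.
R_{R1..R3} = 80.1 + 2.24 + 6.50 = 88.84 kΩ.
V = V_s · R/ΣR = 9.37 × 0.5939 = 5.565 V.

V ≈ 5.57 V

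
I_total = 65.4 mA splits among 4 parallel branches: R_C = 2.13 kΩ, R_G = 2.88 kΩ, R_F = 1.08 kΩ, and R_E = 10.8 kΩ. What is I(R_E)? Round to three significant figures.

I ≈ 3.30 mA

ΣG = 1/2.13 + 1/2.88 + 1/1.08 + 1/10.8 = 1.835.
By the current-divider rule, I = I_total · G_k/ΣG = 65.4 × 0.05045 = 3.300 mA.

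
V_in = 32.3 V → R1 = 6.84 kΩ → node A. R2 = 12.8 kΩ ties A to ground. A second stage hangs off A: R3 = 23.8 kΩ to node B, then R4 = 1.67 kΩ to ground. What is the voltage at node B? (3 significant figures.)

V_B ≈ 1.17 V

The second stage (R3 + R4 = 25.47 kΩ) loads node A in parallel with R2.
R2 ‖ (R3+R4) = 8.519 kΩ.
So V_A = 32.3 × 0.5547 = 17.92 V.
Stage 2 is unloaded, so V_B = V_A · R4/(R3+R4) = 17.92 × 1.67/25.47 = 1.175 V.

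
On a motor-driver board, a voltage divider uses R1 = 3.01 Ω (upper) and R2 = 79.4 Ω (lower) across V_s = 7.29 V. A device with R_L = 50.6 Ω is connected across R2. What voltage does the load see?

V_out ≈ 6.64 V

The load sits in parallel with R2, giving an effective lower resistance R2' = R2·R_L/(R2+R_L) = 30.90 Ω.
Now apply the divider: V_out = 7.29 × 0.9112 = 6.643 V.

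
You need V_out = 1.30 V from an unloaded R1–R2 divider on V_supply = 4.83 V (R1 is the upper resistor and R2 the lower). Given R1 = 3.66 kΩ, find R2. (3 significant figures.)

R2 ≈ 1.35 kΩ

V_out/V_supply = R2/(R1+R2) = 0.2692.
R2 = R1 · 0.2692/(1 − 0.2692) = 1.348 kΩ.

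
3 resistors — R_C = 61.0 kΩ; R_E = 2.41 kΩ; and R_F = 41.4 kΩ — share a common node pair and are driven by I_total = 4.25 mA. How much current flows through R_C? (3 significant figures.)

I ≈ 0.153 mA

Total conductance ΣG = 1/61.0 + 1/2.41 + 1/41.4 = 0.4555 (units of 1/kΩ).
Current divider: I(R_C) = I_total · G_k/ΣG = 4.25 × (0.01639/0.4555) = 4.25 × 0.03599 = 0.1530 mA.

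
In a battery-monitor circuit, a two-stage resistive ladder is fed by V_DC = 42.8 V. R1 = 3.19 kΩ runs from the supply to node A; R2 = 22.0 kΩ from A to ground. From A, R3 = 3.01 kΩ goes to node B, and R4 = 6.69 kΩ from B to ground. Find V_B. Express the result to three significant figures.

Looking into the second stage from A: R3 + R4 = 9.700 kΩ appears in parallel with R2.
Effective lower resistance at A: R2 ‖ 9.700 = 6.732 kΩ.
V_A = 42.8 × 6.732/(3.19 + 6.732) = 29.04 V.
Then the unloaded second divider: V_B = V_A × R4/(R3+R4) = 29.04 × 0.6897 = 20.03 V.

V_B ≈ 20.0 V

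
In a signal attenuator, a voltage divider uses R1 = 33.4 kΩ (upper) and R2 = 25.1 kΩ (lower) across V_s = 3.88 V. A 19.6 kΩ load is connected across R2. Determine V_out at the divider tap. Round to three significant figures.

V_out ≈ 0.962 V

R2 ‖ R_L = (25.1 × 19.6)/(25.1 + 19.6) = 11.01 kΩ.
Voltage divider with the loaded lower leg: V_out = 3.88 × 11.01/(33.4 + 11.01) = 3.88 × 0.2478 = 0.9616 V.
(Unloaded it would be 1.66 V; the load pulls it down.)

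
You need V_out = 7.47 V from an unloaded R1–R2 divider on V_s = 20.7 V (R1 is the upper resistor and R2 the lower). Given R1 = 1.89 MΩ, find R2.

R2 ≈ 1.07 MΩ

V_out/V_s = R2/(R1+R2) = 0.3609.
R2 = R1 · 0.3609/(1 − 0.3609) = 1.067 MΩ.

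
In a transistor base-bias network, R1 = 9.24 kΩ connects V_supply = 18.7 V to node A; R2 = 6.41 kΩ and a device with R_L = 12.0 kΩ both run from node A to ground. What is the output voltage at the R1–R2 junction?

V_out ≈ 5.82 V

The load sits in parallel with R2, giving an effective lower resistance R2' = R2·R_L/(R2+R_L) = 4.178 kΩ.
Voltage divider with the loaded lower leg: V_out = 18.7 × 4.178/(9.24 + 4.178) = 18.7 × 0.3114 = 5.823 V.
(Unloaded it would be 7.66 V; the load pulls it down.)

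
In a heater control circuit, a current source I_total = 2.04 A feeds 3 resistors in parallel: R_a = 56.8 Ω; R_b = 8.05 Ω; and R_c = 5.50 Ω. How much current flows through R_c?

Conductances: ΣG = 1/56.8 + 1/8.05 + 1/5.50 = 0.3236 (1/Ω).
Current divider: I(R_c) = I_total · G_k/ΣG = 2.04 × (0.1818/0.3236) = 2.04 × 0.5618 = 1.146 A.

I ≈ 1.15 A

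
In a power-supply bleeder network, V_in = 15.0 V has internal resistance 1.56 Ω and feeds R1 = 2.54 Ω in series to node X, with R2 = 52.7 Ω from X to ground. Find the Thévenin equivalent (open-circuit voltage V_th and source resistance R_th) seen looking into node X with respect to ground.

R1' = 1.56 + 2.54 = 4.100 Ω (source resistance + R1).
With X open, the divider is unloaded: V_th = 15.0 × 52.7/56.80 = 13.92 V.
Looking into X with the source shorted: R_th = R1'·R2/(R1'+R2) = 4.100 × 52.7/56.80 = 3.804 Ω.

V_th ≈ 13.9 V, R_th ≈ 3.80 Ω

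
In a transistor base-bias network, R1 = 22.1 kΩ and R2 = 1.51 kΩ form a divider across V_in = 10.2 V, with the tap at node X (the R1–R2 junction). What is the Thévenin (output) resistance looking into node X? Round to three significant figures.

R_th ≈ 1.41 kΩ

Looking into X with the source shorted: R_th = R1·R2/(R1+R2) = 22.10 × 1.51/23.61 = 1.413 kΩ.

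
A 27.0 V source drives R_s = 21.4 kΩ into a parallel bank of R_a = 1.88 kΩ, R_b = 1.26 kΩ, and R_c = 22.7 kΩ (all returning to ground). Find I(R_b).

Parallel bank: R_p = 1/(1/1.88 + 1/1.26 + 1/22.7) = 0.7301 kΩ.
V_A by voltage divider: V_A = 27.0 × 0.7301/(21.4 + 0.7301) = 0.8908 V.
Branch current I = V_A/R_b = 0.8908/1.26 = 0.7070 mA.
(Check via current divider: I_total = 1.220 mA; share G_k/ΣG = 0.5795 → same result.)

I ≈ 0.707 mA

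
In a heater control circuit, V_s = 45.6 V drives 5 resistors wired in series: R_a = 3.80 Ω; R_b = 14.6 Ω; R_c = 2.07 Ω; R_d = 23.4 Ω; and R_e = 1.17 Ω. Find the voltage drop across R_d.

V ≈ 23.7 V

Total series resistance ΣR = 3.80 + 14.6 + 2.07 + 23.4 + 1.17 = 45.04 Ω.
Voltage divider: V = V_s · (23.40 / 45.04) = 45.6 × 0.5195 = 23.69 V.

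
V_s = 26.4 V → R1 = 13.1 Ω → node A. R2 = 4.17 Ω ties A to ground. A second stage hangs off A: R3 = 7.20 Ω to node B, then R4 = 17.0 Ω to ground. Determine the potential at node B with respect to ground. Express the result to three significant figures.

Node A sees R2 in parallel with the series input of stage 2, R3 + R4 = 24.20 Ω.
R2 ‖ (R3+R4) = 3.557 Ω.
V_A = 26.4 × 3.557/(13.1 + 3.557) = 5.638 V.
V_B = V_A × 0.7025 = 3.960 V.

V_B ≈ 3.96 V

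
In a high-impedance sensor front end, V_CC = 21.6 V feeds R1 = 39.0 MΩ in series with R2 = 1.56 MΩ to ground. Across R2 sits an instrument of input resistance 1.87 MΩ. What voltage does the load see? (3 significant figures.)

V_out ≈ 0.461 V

First combine the lower leg with the load: R2 ‖ R_L = 0.8505 MΩ.
Then V_out = V_CC · R2'/(R1 + R2') = 21.6 × 0.8505/39.85 = 0.4610 V.
(Unloaded it would be 0.831 V; the load pulls it down.)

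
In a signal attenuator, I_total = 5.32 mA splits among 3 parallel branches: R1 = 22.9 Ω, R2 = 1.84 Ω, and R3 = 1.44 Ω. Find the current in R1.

I ≈ 0.181 mA

Total conductance ΣG = 1/22.9 + 1/1.84 + 1/1.44 = 1.282 (units of 1/Ω).
Current divider: I(R1) = I_total · G_k/ΣG = 5.32 × (0.04367/1.282) = 5.32 × 0.03407 = 0.1813 mA.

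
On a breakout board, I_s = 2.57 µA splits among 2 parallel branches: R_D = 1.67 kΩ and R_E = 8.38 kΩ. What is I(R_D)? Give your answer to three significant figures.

Two-branch current divider: I_k = I_s · R_other/(R_1 + R_2).
I(R_D) = 2.57 × 8.38/(1.67 + 8.38) = 2.57 × 0.8338 = 2.143 µA.

I ≈ 2.14 µA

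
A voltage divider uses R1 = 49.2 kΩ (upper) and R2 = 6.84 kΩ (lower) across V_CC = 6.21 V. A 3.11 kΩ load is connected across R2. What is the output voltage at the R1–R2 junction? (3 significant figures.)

V_out ≈ 0.259 V

R2 ‖ R_L = (6.84 × 3.11)/(6.84 + 3.11) = 2.138 kΩ.
Now apply the divider: V_out = 6.21 × 0.04164 = 0.2586 V.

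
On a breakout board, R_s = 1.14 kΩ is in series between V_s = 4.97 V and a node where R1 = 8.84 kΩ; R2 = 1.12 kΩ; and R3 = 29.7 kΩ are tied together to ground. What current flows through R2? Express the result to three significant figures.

I ≈ 2.03 mA

Equivalent of the parallel group: R_p = 0.9619 kΩ.
Node voltage V_A = V_s · R_p/(R_s + R_p) = 4.97 × 0.4576 = 2.274 V.
I(R2) = V_A / R2 = 2.274/1.12 = 2.031 mA.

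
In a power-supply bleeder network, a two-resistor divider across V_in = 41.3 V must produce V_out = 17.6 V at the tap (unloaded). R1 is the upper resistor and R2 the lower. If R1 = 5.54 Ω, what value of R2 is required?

R2 ≈ 4.11 Ω

The divider ratio is R2/(R1+R2) = 17.6/41.3 = 0.4262.
So R2 = R1 · V_out/(V_in − V_out) = 5.54 × 17.6/(41.3 − 17.6) = 5.54 × 0.7426 = 4.114 Ω.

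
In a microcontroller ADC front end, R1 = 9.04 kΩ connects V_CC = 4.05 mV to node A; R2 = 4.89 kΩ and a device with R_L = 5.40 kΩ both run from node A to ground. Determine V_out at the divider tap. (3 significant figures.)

The load sits in parallel with R2, giving an effective lower resistance R2' = R2·R_L/(R2+R_L) = 2.566 kΩ.
Now apply the divider: V_out = 4.05 × 0.2211 = 0.8955 mV.

V_out ≈ 0.895 mV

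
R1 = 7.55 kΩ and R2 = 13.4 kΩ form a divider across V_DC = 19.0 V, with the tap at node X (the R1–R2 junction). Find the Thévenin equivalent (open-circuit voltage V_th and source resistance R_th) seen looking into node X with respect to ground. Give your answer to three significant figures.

V_th ≈ 12.2 V, R_th ≈ 4.83 kΩ

V_th is the unloaded tap voltage: V_DC · R2/(R1+R2) = 19.0 × 0.6396 = 12.15 V.
Looking into X with the source shorted: R_th = R1·R2/(R1+R2) = 7.550 × 13.4/20.95 = 4.829 kΩ.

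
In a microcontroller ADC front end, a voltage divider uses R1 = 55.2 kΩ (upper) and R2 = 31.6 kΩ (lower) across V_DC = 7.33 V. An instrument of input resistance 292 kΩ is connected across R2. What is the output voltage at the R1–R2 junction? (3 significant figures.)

The load sits in parallel with R2, giving an effective lower resistance R2' = R2·R_L/(R2+R_L) = 28.51 kΩ.
Then V_out = V_DC · R2'/(R1 + R2') = 7.33 × 28.51/83.71 = 2.497 V.
(Unloaded it would be 2.67 V; the load pulls it down.)

V_out ≈ 2.50 V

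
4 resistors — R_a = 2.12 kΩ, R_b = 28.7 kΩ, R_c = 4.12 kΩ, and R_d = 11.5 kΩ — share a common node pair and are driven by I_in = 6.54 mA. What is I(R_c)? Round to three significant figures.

I ≈ 1.90 mA

Total conductance ΣG = 1/2.12 + 1/28.7 + 1/4.12 + 1/11.5 = 0.8362 (units of 1/kΩ).
Current divider: I(R_c) = I_in · G_k/ΣG = 6.54 × (0.2427/0.8362) = 6.54 × 0.2903 = 1.898 mA.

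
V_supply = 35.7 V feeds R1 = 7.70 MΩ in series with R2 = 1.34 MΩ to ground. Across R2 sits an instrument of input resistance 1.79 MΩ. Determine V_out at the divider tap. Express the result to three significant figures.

R2 ‖ R_L = (1.34 × 1.79)/(1.34 + 1.79) = 0.7663 MΩ.
Voltage divider with the loaded lower leg: V_out = 35.7 × 0.7663/(7.70 + 0.7663) = 35.7 × 0.09051 = 3.231 V.

V_out ≈ 3.23 V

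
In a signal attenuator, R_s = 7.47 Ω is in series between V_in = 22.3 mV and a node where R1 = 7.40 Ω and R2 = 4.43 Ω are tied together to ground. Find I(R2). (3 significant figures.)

Combine the parallel branches: R_p = (1/7.40 + 1/4.43)⁻¹ = 2.771 Ω.
V_A by voltage divider: V_A = 22.3 × 2.771/(7.47 + 2.771) = 6.034 mV.
I(R2) = V_A / R2 = 6.034/4.43 = 1.362 mA.

I ≈ 1.36 mA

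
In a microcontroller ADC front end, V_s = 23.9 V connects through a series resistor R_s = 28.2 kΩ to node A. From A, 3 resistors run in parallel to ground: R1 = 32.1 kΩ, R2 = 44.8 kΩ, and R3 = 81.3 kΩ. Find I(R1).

I ≈ 0.261 mA

Parallel bank: R_p = 1/(1/32.1 + 1/44.8 + 1/81.3) = 15.20 kΩ.
V_A by voltage divider: V_A = 23.9 × 15.20/(28.2 + 15.20) = 8.372 V.
I(R1) = V_A / R1 = 8.372/32.1 = 0.2608 mA.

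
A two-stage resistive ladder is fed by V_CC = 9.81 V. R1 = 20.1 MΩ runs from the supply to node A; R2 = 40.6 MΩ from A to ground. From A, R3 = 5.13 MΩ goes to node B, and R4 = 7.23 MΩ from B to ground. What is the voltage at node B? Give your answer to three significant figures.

V_B ≈ 1.84 V

Node A sees R2 in parallel with the series input of stage 2, R3 + R4 = 12.36 MΩ.
Effective lower resistance at A: R2 ‖ 12.36 = 9.475 MΩ.
First divider: V_A = V_CC · 9.475/(20.1 + 9.475) = 3.143 V.
Then the unloaded second divider: V_B = V_A × R4/(R3+R4) = 3.143 × 0.5850 = 1.838 V.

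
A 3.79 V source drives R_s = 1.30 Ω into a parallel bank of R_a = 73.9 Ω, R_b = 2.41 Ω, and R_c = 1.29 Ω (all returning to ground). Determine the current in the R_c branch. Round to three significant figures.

I ≈ 1.15 A

Parallel bank: R_p = 1/(1/73.9 + 1/2.41 + 1/1.29) = 0.8308 Ω.
Node voltage V_A = V_s · R_p/(R_s + R_p) = 3.79 × 0.3899 = 1.478 V.
Branch current I = V_A/R_c = 1.478/1.29 = 1.146 A.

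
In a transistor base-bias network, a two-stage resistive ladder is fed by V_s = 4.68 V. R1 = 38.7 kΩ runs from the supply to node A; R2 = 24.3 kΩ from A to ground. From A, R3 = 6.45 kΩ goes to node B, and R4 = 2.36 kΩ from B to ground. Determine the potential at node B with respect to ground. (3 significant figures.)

V_B ≈ 0.179 V

The second stage (R3 + R4 = 8.810 kΩ) loads node A in parallel with R2.
R2 ‖ (R3+R4) = 6.466 kΩ.
First divider: V_A = V_s · 6.466/(38.7 + 6.466) = 0.6700 V.
Stage 2 is unloaded, so V_B = V_A · R4/(R3+R4) = 0.6700 × 2.36/8.810 = 0.1795 V.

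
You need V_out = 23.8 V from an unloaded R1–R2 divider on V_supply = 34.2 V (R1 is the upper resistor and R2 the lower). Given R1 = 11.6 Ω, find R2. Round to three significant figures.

Required fraction k = V_out/V_supply = 0.6959.
So R2 = R1 · V_out/(V_supply − V_out) = 11.6 × 23.8/(34.2 − 23.8) = 11.6 × 2.288 = 26.55 Ω.

R2 ≈ 26.5 Ω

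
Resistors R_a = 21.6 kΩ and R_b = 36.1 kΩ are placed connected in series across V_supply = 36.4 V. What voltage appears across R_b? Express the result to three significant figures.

Series total: ΣR = 21.6 + 36.1 = 57.70 kΩ.
By the voltage-divider rule, V = 36.4 × 36.10/57.70 = 22.77 V.

V ≈ 22.8 V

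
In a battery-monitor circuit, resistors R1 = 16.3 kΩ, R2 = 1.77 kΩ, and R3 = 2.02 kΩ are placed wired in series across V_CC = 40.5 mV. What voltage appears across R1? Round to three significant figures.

Series total: ΣR = 16.3 + 1.77 + 2.02 = 20.09 kΩ.
V = V_CC · R/ΣR = 40.5 × 0.8113 = 32.86 mV.

V ≈ 32.9 mV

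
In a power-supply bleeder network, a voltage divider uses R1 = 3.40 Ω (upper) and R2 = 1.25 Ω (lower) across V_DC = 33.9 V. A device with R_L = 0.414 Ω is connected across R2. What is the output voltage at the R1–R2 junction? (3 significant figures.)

V_out ≈ 2.84 V

R2 ‖ R_L = (1.25 × 0.414)/(1.25 + 0.414) = 0.3110 Ω.
Then V_out = V_DC · R2'/(R1 + R2') = 33.9 × 0.3110/3.711 = 2.841 V.
(Unloaded it would be 9.11 V; the load pulls it down.)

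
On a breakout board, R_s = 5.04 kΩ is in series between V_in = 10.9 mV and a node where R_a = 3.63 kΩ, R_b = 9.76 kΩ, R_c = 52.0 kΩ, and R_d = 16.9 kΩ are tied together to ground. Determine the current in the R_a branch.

Combine the parallel branches: R_p = (1/3.63 + 1/9.76 + 1/52.0 + 1/16.9)⁻¹ = 2.191 kΩ.
V_A by voltage divider: V_A = 10.9 × 2.191/(5.04 + 2.191) = 3.303 mV.
Branch current I = V_A/R_a = 3.303/3.63 = 0.9099 µA.

I ≈ 0.910 µA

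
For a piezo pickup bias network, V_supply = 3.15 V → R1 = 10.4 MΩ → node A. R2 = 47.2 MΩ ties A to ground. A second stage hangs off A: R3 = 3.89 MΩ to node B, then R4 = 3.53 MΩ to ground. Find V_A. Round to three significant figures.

The second stage (R3 + R4 = 7.420 MΩ) loads node A in parallel with R2.
R2 ‖ (R3+R4) = 6.412 MΩ.
V_A = 3.15 × 6.412/(10.4 + 6.412) = 1.201 V.

V_A ≈ 1.20 V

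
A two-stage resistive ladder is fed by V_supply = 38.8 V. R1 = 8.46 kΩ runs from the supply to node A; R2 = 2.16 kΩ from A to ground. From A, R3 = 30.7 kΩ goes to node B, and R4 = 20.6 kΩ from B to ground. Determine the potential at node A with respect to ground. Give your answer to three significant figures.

V_A ≈ 7.64 V

The second stage (R3 + R4 = 51.30 kΩ) loads node A in parallel with R2.
Effective lower resistance at A: R2 ‖ 51.30 = 2.073 kΩ.
So V_A = 38.8 × 0.1968 = 7.635 V.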